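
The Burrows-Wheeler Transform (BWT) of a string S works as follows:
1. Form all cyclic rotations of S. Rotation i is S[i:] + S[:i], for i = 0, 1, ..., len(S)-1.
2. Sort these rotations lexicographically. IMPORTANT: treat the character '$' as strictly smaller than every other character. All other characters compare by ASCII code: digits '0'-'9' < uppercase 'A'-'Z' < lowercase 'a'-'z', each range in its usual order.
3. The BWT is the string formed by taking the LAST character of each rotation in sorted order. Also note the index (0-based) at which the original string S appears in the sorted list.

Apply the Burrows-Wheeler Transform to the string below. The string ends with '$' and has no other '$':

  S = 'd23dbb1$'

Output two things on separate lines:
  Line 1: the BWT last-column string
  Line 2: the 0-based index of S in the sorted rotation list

All 8 rotations (rotation i = S[i:]+S[:i]):
  rot[0] = d23dbb1$
  rot[1] = 23dbb1$d
  rot[2] = 3dbb1$d2
  rot[3] = dbb1$d23
  rot[4] = bb1$d23d
  rot[5] = b1$d23db
  rot[6] = 1$d23dbb
  rot[7] = $d23dbb1
Sorted (with $ < everything):
  sorted[0] = $d23dbb1  (last char: '1')
  sorted[1] = 1$d23dbb  (last char: 'b')
  sorted[2] = 23dbb1$d  (last char: 'd')
  sorted[3] = 3dbb1$d2  (last char: '2')
  sorted[4] = b1$d23db  (last char: 'b')
  sorted[5] = bb1$d23d  (last char: 'd')
  sorted[6] = d23dbb1$  (last char: '$')
  sorted[7] = dbb1$d23  (last char: '3')
Last column: 1bd2bd$3
Original string S is at sorted index 6

Answer: 1bd2bd$3
6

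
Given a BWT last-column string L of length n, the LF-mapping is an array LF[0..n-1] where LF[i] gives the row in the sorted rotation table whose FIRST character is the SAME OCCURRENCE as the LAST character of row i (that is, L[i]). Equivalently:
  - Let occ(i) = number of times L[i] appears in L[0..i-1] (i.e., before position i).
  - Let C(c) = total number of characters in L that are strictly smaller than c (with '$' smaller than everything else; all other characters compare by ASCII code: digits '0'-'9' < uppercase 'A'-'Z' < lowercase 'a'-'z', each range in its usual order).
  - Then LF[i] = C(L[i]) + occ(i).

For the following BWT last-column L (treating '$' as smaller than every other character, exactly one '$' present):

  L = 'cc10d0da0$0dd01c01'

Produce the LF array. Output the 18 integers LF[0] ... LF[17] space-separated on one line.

Answer: 11 12 7 1 14 2 15 10 3 0 4 16 17 5 8 13 6 9

Derivation:
Char counts: '$':1, '0':6, '1':3, 'a':1, 'c':3, 'd':4
C (first-col start): C('$')=0, C('0')=1, C('1')=7, C('a')=10, C('c')=11, C('d')=14
L[0]='c': occ=0, LF[0]=C('c')+0=11+0=11
L[1]='c': occ=1, LF[1]=C('c')+1=11+1=12
L[2]='1': occ=0, LF[2]=C('1')+0=7+0=7
L[3]='0': occ=0, LF[3]=C('0')+0=1+0=1
L[4]='d': occ=0, LF[4]=C('d')+0=14+0=14
L[5]='0': occ=1, LF[5]=C('0')+1=1+1=2
L[6]='d': occ=1, LF[6]=C('d')+1=14+1=15
L[7]='a': occ=0, LF[7]=C('a')+0=10+0=10
L[8]='0': occ=2, LF[8]=C('0')+2=1+2=3
L[9]='$': occ=0, LF[9]=C('$')+0=0+0=0
L[10]='0': occ=3, LF[10]=C('0')+3=1+3=4
L[11]='d': occ=2, LF[11]=C('d')+2=14+2=16
L[12]='d': occ=3, LF[12]=C('d')+3=14+3=17
L[13]='0': occ=4, LF[13]=C('0')+4=1+4=5
L[14]='1': occ=1, LF[14]=C('1')+1=7+1=8
L[15]='c': occ=2, LF[15]=C('c')+2=11+2=13
L[16]='0': occ=5, LF[16]=C('0')+5=1+5=6
L[17]='1': occ=2, LF[17]=C('1')+2=7+2=9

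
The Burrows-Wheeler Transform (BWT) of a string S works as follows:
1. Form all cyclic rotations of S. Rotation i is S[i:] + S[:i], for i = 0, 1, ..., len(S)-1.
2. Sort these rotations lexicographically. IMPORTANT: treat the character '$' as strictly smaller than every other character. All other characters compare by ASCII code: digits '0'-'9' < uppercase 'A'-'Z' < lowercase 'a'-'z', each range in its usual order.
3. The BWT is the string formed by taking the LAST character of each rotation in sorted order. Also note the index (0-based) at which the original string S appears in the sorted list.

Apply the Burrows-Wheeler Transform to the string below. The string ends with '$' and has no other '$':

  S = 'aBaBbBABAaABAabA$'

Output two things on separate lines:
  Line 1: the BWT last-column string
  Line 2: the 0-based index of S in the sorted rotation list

All 17 rotations (rotation i = S[i:]+S[:i]):
  rot[0] = aBaBbBABAaABAabA$
  rot[1] = BaBbBABAaABAabA$a
  rot[2] = aBbBABAaABAabA$aB
  rot[3] = BbBABAaABAabA$aBa
  rot[4] = bBABAaABAabA$aBaB
  rot[5] = BABAaABAabA$aBaBb
  rot[6] = ABAaABAabA$aBaBbB
  rot[7] = BAaABAabA$aBaBbBA
  rot[8] = AaABAabA$aBaBbBAB
  rot[9] = aABAabA$aBaBbBABA
  rot[10] = ABAabA$aBaBbBABAa
  rot[11] = BAabA$aBaBbBABAaA
  rot[12] = AabA$aBaBbBABAaAB
  rot[13] = abA$aBaBbBABAaABA
  rot[14] = bA$aBaBbBABAaABAa
  rot[15] = A$aBaBbBABAaABAab
  rot[16] = $aBaBbBABAaABAabA
Sorted (with $ < everything):
  sorted[0] = $aBaBbBABAaABAabA  (last char: 'A')
  sorted[1] = A$aBaBbBABAaABAab  (last char: 'b')
  sorted[2] = ABAaABAabA$aBaBbB  (last char: 'B')
  sorted[3] = ABAabA$aBaBbBABAa  (last char: 'a')
  sorted[4] = AaABAabA$aBaBbBAB  (last char: 'B')
  sorted[5] = AabA$aBaBbBABAaAB  (last char: 'B')
  sorted[6] = BABAaABAabA$aBaBb  (last char: 'b')
  sorted[7] = BAaABAabA$aBaBbBA  (last char: 'A')
  sorted[8] = BAabA$aBaBbBABAaA  (last char: 'A')
  sorted[9] = BaBbBABAaABAabA$a  (last char: 'a')
  sorted[10] = BbBABAaABAabA$aBa  (last char: 'a')
  sorted[11] = aABAabA$aBaBbBABA  (last char: 'A')
  sorted[12] = aBaBbBABAaABAabA$  (last char: '$')
  sorted[13] = aBbBABAaABAabA$aB  (last char: 'B')
  sorted[14] = abA$aBaBbBABAaABA  (last char: 'A')
  sorted[15] = bA$aBaBbBABAaABAa  (last char: 'a')
  sorted[16] = bBABAaABAabA$aBaB  (last char: 'B')
Last column: AbBaBBbAAaaA$BAaB
Original string S is at sorted index 12

Answer: AbBaBBbAAaaA$BAaB
12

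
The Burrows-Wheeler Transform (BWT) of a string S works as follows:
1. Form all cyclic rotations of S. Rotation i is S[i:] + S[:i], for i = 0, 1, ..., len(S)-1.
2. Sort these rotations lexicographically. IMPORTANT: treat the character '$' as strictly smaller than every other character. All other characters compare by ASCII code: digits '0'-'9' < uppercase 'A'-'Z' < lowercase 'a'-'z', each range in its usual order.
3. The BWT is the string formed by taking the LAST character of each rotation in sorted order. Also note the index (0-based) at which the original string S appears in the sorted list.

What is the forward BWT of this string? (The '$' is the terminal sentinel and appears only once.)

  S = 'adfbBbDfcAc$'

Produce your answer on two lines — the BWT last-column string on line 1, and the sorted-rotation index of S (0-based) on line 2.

Answer: ccbb$fBAfadD
4

Derivation:
All 12 rotations (rotation i = S[i:]+S[:i]):
  rot[0] = adfbBbDfcAc$
  rot[1] = dfbBbDfcAc$a
  rot[2] = fbBbDfcAc$ad
  rot[3] = bBbDfcAc$adf
  rot[4] = BbDfcAc$adfb
  rot[5] = bDfcAc$adfbB
  rot[6] = DfcAc$adfbBb
  rot[7] = fcAc$adfbBbD
  rot[8] = cAc$adfbBbDf
  rot[9] = Ac$adfbBbDfc
  rot[10] = c$adfbBbDfcA
  rot[11] = $adfbBbDfcAc
Sorted (with $ < everything):
  sorted[0] = $adfbBbDfcAc  (last char: 'c')
  sorted[1] = Ac$adfbBbDfc  (last char: 'c')
  sorted[2] = BbDfcAc$adfb  (last char: 'b')
  sorted[3] = DfcAc$adfbBb  (last char: 'b')
  sorted[4] = adfbBbDfcAc$  (last char: '$')
  sorted[5] = bBbDfcAc$adf  (last char: 'f')
  sorted[6] = bDfcAc$adfbB  (last char: 'B')
  sorted[7] = c$adfbBbDfcA  (last char: 'A')
  sorted[8] = cAc$adfbBbDf  (last char: 'f')
  sorted[9] = dfbBbDfcAc$a  (last char: 'a')
  sorted[10] = fbBbDfcAc$ad  (last char: 'd')
  sorted[11] = fcAc$adfbBbD  (last char: 'D')
Last column: ccbb$fBAfadD
Original string S is at sorted index 4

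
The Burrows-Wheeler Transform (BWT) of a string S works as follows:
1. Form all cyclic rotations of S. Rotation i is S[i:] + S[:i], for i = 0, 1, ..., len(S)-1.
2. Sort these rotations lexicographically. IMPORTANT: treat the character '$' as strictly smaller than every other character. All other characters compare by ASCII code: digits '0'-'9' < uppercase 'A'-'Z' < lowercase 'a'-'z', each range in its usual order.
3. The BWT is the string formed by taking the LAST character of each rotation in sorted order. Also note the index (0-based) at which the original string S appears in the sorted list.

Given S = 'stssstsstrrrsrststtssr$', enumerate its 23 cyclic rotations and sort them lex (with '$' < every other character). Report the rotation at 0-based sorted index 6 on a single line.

All 23 rotations (rotation i = S[i:]+S[:i]):
  rot[0] = stssstsstrrrsrststtssr$
  rot[1] = tssstsstrrrsrststtssr$s
  rot[2] = ssstsstrrrsrststtssr$st
  rot[3] = sstsstrrrsrststtssr$sts
  rot[4] = stsstrrrsrststtssr$stss
  rot[5] = tsstrrrsrststtssr$stsss
  rot[6] = sstrrrsrststtssr$stssst
  rot[7] = strrrsrststtssr$stsssts
  rot[8] = trrrsrststtssr$stssstss
  rot[9] = rrrsrststtssr$stssstsst
  rot[10] = rrsrststtssr$stssstsstr
  rot[11] = rsrststtssr$stssstsstrr
  rot[12] = srststtssr$stssstsstrrr
  rot[13] = rststtssr$stssstsstrrrs
  rot[14] = ststtssr$stssstsstrrrsr
  rot[15] = tsttssr$stssstsstrrrsrs
  rot[16] = sttssr$stssstsstrrrsrst
  rot[17] = ttssr$stssstsstrrrsrsts
  rot[18] = tssr$stssstsstrrrsrstst
  rot[19] = ssr$stssstsstrrrsrststt
  rot[20] = sr$stssstsstrrrsrststts
  rot[21] = r$stssstsstrrrsrststtss
  rot[22] = $stssstsstrrrsrststtssr
Sorted (with $ < everything):
  sorted[0] = $stssstsstrrrsrststtssr
  sorted[1] = r$stssstsstrrrsrststtss
  sorted[2] = rrrsrststtssr$stssstsst
  sorted[3] = rrsrststtssr$stssstsstr
  sorted[4] = rsrststtssr$stssstsstrr
  sorted[5] = rststtssr$stssstsstrrrs
  sorted[6] = sr$stssstsstrrrsrststts
  sorted[7] = srststtssr$stssstsstrrr
  sorted[8] = ssr$stssstsstrrrsrststt
  sorted[9] = ssstsstrrrsrststtssr$st
  sorted[10] = sstrrrsrststtssr$stssst
  sorted[11] = sstsstrrrsrststtssr$sts
  sorted[12] = strrrsrststtssr$stsssts
  sorted[13] = stssstsstrrrsrststtssr$
  sorted[14] = stsstrrrsrststtssr$stss
  sorted[15] = ststtssr$stssstsstrrrsr
  sorted[16] = sttssr$stssstsstrrrsrst
  sorted[17] = trrrsrststtssr$stssstss
  sorted[18] = tssr$stssstsstrrrsrstst
  sorted[19] = tssstsstrrrsrststtssr$s
  sorted[20] = tsstrrrsrststtssr$stsss
  sorted[21] = tsttssr$stssstsstrrrsrs
  sorted[22] = ttssr$stssstsstrrrsrsts
sorted[6] = sr$stssstsstrrrsrststts

Answer: sr$stssstsstrrrsrststts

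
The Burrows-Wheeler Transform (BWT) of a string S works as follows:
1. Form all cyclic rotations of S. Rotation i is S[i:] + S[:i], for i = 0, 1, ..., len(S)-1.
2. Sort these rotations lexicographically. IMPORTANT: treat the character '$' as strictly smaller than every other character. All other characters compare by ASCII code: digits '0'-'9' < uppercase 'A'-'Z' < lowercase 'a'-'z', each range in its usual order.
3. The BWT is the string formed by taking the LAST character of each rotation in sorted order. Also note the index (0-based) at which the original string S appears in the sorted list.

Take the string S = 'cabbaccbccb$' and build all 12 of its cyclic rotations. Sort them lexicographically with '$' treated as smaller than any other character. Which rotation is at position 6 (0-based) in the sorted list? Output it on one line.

Answer: bccb$cabbacc

Derivation:
All 12 rotations (rotation i = S[i:]+S[:i]):
  rot[0] = cabbaccbccb$
  rot[1] = abbaccbccb$c
  rot[2] = bbaccbccb$ca
  rot[3] = baccbccb$cab
  rot[4] = accbccb$cabb
  rot[5] = ccbccb$cabba
  rot[6] = cbccb$cabbac
  rot[7] = bccb$cabbacc
  rot[8] = ccb$cabbaccb
  rot[9] = cb$cabbaccbc
  rot[10] = b$cabbaccbcc
  rot[11] = $cabbaccbccb
Sorted (with $ < everything):
  sorted[0] = $cabbaccbccb
  sorted[1] = abbaccbccb$c
  sorted[2] = accbccb$cabb
  sorted[3] = b$cabbaccbcc
  sorted[4] = baccbccb$cab
  sorted[5] = bbaccbccb$ca
  sorted[6] = bccb$cabbacc
  sorted[7] = cabbaccbccb$
  sorted[8] = cb$cabbaccbc
  sorted[9] = cbccb$cabbac
  sorted[10] = ccb$cabbaccb
  sorted[11] = ccbccb$cabba
sorted[6] = bccb$cabbacc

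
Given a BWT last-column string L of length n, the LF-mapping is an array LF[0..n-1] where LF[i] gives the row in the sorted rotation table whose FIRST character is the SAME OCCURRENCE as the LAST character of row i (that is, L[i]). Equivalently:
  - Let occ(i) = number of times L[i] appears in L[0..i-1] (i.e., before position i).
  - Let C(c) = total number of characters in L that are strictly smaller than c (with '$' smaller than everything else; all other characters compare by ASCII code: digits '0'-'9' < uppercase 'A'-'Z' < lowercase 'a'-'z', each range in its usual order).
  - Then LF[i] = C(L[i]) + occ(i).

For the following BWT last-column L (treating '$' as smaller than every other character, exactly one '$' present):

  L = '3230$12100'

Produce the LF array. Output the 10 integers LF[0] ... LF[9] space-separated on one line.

Answer: 8 6 9 1 0 4 7 5 2 3

Derivation:
Char counts: '$':1, '0':3, '1':2, '2':2, '3':2
C (first-col start): C('$')=0, C('0')=1, C('1')=4, C('2')=6, C('3')=8
L[0]='3': occ=0, LF[0]=C('3')+0=8+0=8
L[1]='2': occ=0, LF[1]=C('2')+0=6+0=6
L[2]='3': occ=1, LF[2]=C('3')+1=8+1=9
L[3]='0': occ=0, LF[3]=C('0')+0=1+0=1
L[4]='$': occ=0, LF[4]=C('$')+0=0+0=0
L[5]='1': occ=0, LF[5]=C('1')+0=4+0=4
L[6]='2': occ=1, LF[6]=C('2')+1=6+1=7
L[7]='1': occ=1, LF[7]=C('1')+1=4+1=5
L[8]='0': occ=1, LF[8]=C('0')+1=1+1=2
L[9]='0': occ=2, LF[9]=C('0')+2=1+2=3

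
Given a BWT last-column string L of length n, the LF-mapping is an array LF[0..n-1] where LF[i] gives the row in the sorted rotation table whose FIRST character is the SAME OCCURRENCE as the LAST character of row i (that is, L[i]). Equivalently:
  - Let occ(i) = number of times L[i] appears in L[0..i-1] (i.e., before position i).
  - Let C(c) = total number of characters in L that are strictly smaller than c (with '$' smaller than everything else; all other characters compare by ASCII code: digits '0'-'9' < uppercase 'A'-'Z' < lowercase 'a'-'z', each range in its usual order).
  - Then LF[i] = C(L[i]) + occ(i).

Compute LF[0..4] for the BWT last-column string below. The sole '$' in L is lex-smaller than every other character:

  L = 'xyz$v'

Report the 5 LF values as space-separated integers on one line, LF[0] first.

Answer: 2 3 4 0 1

Derivation:
Char counts: '$':1, 'v':1, 'x':1, 'y':1, 'z':1
C (first-col start): C('$')=0, C('v')=1, C('x')=2, C('y')=3, C('z')=4
L[0]='x': occ=0, LF[0]=C('x')+0=2+0=2
L[1]='y': occ=0, LF[1]=C('y')+0=3+0=3
L[2]='z': occ=0, LF[2]=C('z')+0=4+0=4
L[3]='$': occ=0, LF[3]=C('$')+0=0+0=0
L[4]='v': occ=0, LF[4]=C('v')+0=1+0=1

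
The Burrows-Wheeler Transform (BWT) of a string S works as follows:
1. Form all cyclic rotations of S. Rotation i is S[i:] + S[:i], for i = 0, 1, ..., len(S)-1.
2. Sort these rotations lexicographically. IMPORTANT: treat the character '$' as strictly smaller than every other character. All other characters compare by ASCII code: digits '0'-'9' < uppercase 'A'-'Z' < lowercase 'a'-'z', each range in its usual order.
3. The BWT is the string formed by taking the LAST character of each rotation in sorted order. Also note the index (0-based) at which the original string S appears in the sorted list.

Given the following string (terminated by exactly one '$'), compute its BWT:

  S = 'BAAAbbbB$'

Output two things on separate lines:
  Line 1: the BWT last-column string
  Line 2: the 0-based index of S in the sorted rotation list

All 9 rotations (rotation i = S[i:]+S[:i]):
  rot[0] = BAAAbbbB$
  rot[1] = AAAbbbB$B
  rot[2] = AAbbbB$BA
  rot[3] = AbbbB$BAA
  rot[4] = bbbB$BAAA
  rot[5] = bbB$BAAAb
  rot[6] = bB$BAAAbb
  rot[7] = B$BAAAbbb
  rot[8] = $BAAAbbbB
Sorted (with $ < everything):
  sorted[0] = $BAAAbbbB  (last char: 'B')
  sorted[1] = AAAbbbB$B  (last char: 'B')
  sorted[2] = AAbbbB$BA  (last char: 'A')
  sorted[3] = AbbbB$BAA  (last char: 'A')
  sorted[4] = B$BAAAbbb  (last char: 'b')
  sorted[5] = BAAAbbbB$  (last char: '$')
  sorted[6] = bB$BAAAbb  (last char: 'b')
  sorted[7] = bbB$BAAAb  (last char: 'b')
  sorted[8] = bbbB$BAAA  (last char: 'A')
Last column: BBAAb$bbA
Original string S is at sorted index 5

Answer: BBAAb$bbA
5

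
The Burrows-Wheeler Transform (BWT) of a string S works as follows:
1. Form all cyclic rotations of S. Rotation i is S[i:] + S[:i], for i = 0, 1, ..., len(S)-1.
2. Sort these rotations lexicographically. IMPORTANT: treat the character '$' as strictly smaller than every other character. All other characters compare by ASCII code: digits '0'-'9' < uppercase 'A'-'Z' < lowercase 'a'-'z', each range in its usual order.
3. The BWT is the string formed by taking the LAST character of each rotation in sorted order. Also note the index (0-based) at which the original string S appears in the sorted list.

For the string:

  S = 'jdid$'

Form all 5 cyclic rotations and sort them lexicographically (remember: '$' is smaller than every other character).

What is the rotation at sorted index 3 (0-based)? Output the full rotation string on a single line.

Answer: id$jd

Derivation:
All 5 rotations (rotation i = S[i:]+S[:i]):
  rot[0] = jdid$
  rot[1] = did$j
  rot[2] = id$jd
  rot[3] = d$jdi
  rot[4] = $jdid
Sorted (with $ < everything):
  sorted[0] = $jdid
  sorted[1] = d$jdi
  sorted[2] = did$j
  sorted[3] = id$jd
  sorted[4] = jdid$
sorted[3] = id$jd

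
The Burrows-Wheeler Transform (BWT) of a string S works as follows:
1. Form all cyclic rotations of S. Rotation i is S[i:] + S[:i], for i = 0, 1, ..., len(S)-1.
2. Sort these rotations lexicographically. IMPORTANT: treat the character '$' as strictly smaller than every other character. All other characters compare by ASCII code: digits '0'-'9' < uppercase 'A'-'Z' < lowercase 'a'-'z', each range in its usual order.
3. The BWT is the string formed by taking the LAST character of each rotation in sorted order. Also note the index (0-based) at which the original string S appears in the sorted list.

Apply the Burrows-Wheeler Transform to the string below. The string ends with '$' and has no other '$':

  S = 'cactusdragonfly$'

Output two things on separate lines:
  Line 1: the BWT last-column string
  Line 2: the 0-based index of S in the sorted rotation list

Answer: ycr$asnafogductl
3

Derivation:
All 16 rotations (rotation i = S[i:]+S[:i]):
  rot[0] = cactusdragonfly$
  rot[1] = actusdragonfly$c
  rot[2] = ctusdragonfly$ca
  rot[3] = tusdragonfly$cac
  rot[4] = usdragonfly$cact
  rot[5] = sdragonfly$cactu
  rot[6] = dragonfly$cactus
  rot[7] = ragonfly$cactusd
  rot[8] = agonfly$cactusdr
  rot[9] = gonfly$cactusdra
  rot[10] = onfly$cactusdrag
  rot[11] = nfly$cactusdrago
  rot[12] = fly$cactusdragon
  rot[13] = ly$cactusdragonf
  rot[14] = y$cactusdragonfl
  rot[15] = $cactusdragonfly
Sorted (with $ < everything):
  sorted[0] = $cactusdragonfly  (last char: 'y')
  sorted[1] = actusdragonfly$c  (last char: 'c')
  sorted[2] = agonfly$cactusdr  (last char: 'r')
  sorted[3] = cactusdragonfly$  (last char: '$')
  sorted[4] = ctusdragonfly$ca  (last char: 'a')
  sorted[5] = dragonfly$cactus  (last char: 's')
  sorted[6] = fly$cactusdragon  (last char: 'n')
  sorted[7] = gonfly$cactusdra  (last char: 'a')
  sorted[8] = ly$cactusdragonf  (last char: 'f')
  sorted[9] = nfly$cactusdrago  (last char: 'o')
  sorted[10] = onfly$cactusdrag  (last char: 'g')
  sorted[11] = ragonfly$cactusd  (last char: 'd')
  sorted[12] = sdragonfly$cactu  (last char: 'u')
  sorted[13] = tusdragonfly$cac  (last char: 'c')
  sorted[14] = usdragonfly$cact  (last char: 't')
  sorted[15] = y$cactusdragonfl  (last char: 'l')
Last column: ycr$asnafogductl
Original string S is at sorted index 3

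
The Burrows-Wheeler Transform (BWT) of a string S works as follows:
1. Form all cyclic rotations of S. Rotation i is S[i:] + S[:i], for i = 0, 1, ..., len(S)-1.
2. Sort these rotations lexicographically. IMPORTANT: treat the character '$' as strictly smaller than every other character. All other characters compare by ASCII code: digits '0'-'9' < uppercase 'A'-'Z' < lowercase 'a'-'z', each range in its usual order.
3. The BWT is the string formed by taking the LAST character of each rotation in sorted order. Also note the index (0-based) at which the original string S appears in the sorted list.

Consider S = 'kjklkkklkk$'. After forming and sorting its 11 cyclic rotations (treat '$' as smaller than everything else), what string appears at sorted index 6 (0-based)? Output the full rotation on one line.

All 11 rotations (rotation i = S[i:]+S[:i]):
  rot[0] = kjklkkklkk$
  rot[1] = jklkkklkk$k
  rot[2] = klkkklkk$kj
  rot[3] = lkkklkk$kjk
  rot[4] = kkklkk$kjkl
  rot[5] = kklkk$kjklk
  rot[6] = klkk$kjklkk
  rot[7] = lkk$kjklkkk
  rot[8] = kk$kjklkkkl
  rot[9] = k$kjklkkklk
  rot[10] = $kjklkkklkk
Sorted (with $ < everything):
  sorted[0] = $kjklkkklkk
  sorted[1] = jklkkklkk$k
  sorted[2] = k$kjklkkklk
  sorted[3] = kjklkkklkk$
  sorted[4] = kk$kjklkkkl
  sorted[5] = kkklkk$kjkl
  sorted[6] = kklkk$kjklk
  sorted[7] = klkk$kjklkk
  sorted[8] = klkkklkk$kj
  sorted[9] = lkk$kjklkkk
  sorted[10] = lkkklkk$kjk
sorted[6] = kklkk$kjklk

Answer: kklkk$kjklk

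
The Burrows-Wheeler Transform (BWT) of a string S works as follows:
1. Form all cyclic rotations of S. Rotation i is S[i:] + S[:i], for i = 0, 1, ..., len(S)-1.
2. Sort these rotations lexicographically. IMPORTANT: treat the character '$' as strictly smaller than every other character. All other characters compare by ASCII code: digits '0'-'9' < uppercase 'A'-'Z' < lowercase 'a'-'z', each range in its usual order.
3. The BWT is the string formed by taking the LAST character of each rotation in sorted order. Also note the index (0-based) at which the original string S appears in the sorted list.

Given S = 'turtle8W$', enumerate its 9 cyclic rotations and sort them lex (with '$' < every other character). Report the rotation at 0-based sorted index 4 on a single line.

Answer: le8W$turt

Derivation:
All 9 rotations (rotation i = S[i:]+S[:i]):
  rot[0] = turtle8W$
  rot[1] = urtle8W$t
  rot[2] = rtle8W$tu
  rot[3] = tle8W$tur
  rot[4] = le8W$turt
  rot[5] = e8W$turtl
  rot[6] = 8W$turtle
  rot[7] = W$turtle8
  rot[8] = $turtle8W
Sorted (with $ < everything):
  sorted[0] = $turtle8W
  sorted[1] = 8W$turtle
  sorted[2] = W$turtle8
  sorted[3] = e8W$turtl
  sorted[4] = le8W$turt
  sorted[5] = rtle8W$tu
  sorted[6] = tle8W$tur
  sorted[7] = turtle8W$
  sorted[8] = urtle8W$t
sorted[4] = le8W$turt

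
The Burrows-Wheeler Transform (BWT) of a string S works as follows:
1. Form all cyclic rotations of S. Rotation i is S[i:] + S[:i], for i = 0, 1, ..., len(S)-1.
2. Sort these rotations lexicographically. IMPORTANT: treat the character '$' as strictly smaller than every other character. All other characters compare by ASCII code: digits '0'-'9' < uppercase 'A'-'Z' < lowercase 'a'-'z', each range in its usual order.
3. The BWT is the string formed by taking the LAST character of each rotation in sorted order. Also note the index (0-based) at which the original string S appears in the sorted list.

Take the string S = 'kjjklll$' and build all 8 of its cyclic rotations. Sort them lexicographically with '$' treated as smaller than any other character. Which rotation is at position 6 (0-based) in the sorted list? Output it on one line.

Answer: ll$kjjkl

Derivation:
All 8 rotations (rotation i = S[i:]+S[:i]):
  rot[0] = kjjklll$
  rot[1] = jjklll$k
  rot[2] = jklll$kj
  rot[3] = klll$kjj
  rot[4] = lll$kjjk
  rot[5] = ll$kjjkl
  rot[6] = l$kjjkll
  rot[7] = $kjjklll
Sorted (with $ < everything):
  sorted[0] = $kjjklll
  sorted[1] = jjklll$k
  sorted[2] = jklll$kj
  sorted[3] = kjjklll$
  sorted[4] = klll$kjj
  sorted[5] = l$kjjkll
  sorted[6] = ll$kjjkl
  sorted[7] = lll$kjjk
sorted[6] = ll$kjjkl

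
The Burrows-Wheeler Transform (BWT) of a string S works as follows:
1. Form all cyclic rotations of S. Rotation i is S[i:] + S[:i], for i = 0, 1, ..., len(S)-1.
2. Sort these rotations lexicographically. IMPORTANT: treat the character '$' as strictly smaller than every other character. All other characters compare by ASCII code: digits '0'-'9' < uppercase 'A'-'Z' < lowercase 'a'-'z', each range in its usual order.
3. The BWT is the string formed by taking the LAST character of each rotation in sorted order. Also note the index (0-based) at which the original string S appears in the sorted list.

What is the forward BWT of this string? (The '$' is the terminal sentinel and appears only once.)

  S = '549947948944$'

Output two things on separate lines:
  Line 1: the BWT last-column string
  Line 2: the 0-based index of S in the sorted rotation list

All 13 rotations (rotation i = S[i:]+S[:i]):
  rot[0] = 549947948944$
  rot[1] = 49947948944$5
  rot[2] = 9947948944$54
  rot[3] = 947948944$549
  rot[4] = 47948944$5499
  rot[5] = 7948944$54994
  rot[6] = 948944$549947
  rot[7] = 48944$5499479
  rot[8] = 8944$54994794
  rot[9] = 944$549947948
  rot[10] = 44$5499479489
  rot[11] = 4$54994794894
  rot[12] = $549947948944
Sorted (with $ < everything):
  sorted[0] = $549947948944  (last char: '4')
  sorted[1] = 4$54994794894  (last char: '4')
  sorted[2] = 44$5499479489  (last char: '9')
  sorted[3] = 47948944$5499  (last char: '9')
  sorted[4] = 48944$5499479  (last char: '9')
  sorted[5] = 49947948944$5  (last char: '5')
  sorted[6] = 549947948944$  (last char: '$')
  sorted[7] = 7948944$54994  (last char: '4')
  sorted[8] = 8944$54994794  (last char: '4')
  sorted[9] = 944$549947948  (last char: '8')
  sorted[10] = 947948944$549  (last char: '9')
  sorted[11] = 948944$549947  (last char: '7')
  sorted[12] = 9947948944$54  (last char: '4')
Last column: 449995$448974
Original string S is at sorted index 6

Answer: 449995$448974
6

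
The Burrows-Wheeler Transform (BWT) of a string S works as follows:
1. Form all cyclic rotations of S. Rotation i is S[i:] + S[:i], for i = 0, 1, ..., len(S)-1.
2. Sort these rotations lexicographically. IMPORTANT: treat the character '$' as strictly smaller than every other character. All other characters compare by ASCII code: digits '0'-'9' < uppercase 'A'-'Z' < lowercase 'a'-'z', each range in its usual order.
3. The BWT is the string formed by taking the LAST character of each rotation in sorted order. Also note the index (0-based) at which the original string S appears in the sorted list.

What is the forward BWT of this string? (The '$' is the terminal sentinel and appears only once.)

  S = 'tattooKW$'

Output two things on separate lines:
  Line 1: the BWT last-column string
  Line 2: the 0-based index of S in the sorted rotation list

Answer: WoKtot$ta
6

Derivation:
All 9 rotations (rotation i = S[i:]+S[:i]):
  rot[0] = tattooKW$
  rot[1] = attooKW$t
  rot[2] = ttooKW$ta
  rot[3] = tooKW$tat
  rot[4] = ooKW$tatt
  rot[5] = oKW$tatto
  rot[6] = KW$tattoo
  rot[7] = W$tattooK
  rot[8] = $tattooKW
Sorted (with $ < everything):
  sorted[0] = $tattooKW  (last char: 'W')
  sorted[1] = KW$tattoo  (last char: 'o')
  sorted[2] = W$tattooK  (last char: 'K')
  sorted[3] = attooKW$t  (last char: 't')
  sorted[4] = oKW$tatto  (last char: 'o')
  sorted[5] = ooKW$tatt  (last char: 't')
  sorted[6] = tattooKW$  (last char: '$')
  sorted[7] = tooKW$tat  (last char: 't')
  sorted[8] = ttooKW$ta  (last char: 'a')
Last column: WoKtot$ta
Original string S is at sorted index 6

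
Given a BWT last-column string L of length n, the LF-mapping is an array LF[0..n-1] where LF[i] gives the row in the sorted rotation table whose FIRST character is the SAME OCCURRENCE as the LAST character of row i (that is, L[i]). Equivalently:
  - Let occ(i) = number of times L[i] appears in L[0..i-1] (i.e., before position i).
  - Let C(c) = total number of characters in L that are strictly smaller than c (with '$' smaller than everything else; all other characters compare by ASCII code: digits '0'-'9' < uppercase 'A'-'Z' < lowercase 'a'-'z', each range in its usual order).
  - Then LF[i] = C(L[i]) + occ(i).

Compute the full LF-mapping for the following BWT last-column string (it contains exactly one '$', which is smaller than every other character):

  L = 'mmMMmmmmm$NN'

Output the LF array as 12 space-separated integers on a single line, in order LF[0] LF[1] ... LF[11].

Answer: 5 6 1 2 7 8 9 10 11 0 3 4

Derivation:
Char counts: '$':1, 'M':2, 'N':2, 'm':7
C (first-col start): C('$')=0, C('M')=1, C('N')=3, C('m')=5
L[0]='m': occ=0, LF[0]=C('m')+0=5+0=5
L[1]='m': occ=1, LF[1]=C('m')+1=5+1=6
L[2]='M': occ=0, LF[2]=C('M')+0=1+0=1
L[3]='M': occ=1, LF[3]=C('M')+1=1+1=2
L[4]='m': occ=2, LF[4]=C('m')+2=5+2=7
L[5]='m': occ=3, LF[5]=C('m')+3=5+3=8
L[6]='m': occ=4, LF[6]=C('m')+4=5+4=9
L[7]='m': occ=5, LF[7]=C('m')+5=5+5=10
L[8]='m': occ=6, LF[8]=C('m')+6=5+6=11
L[9]='$': occ=0, LF[9]=C('$')+0=0+0=0
L[10]='N': occ=0, LF[10]=C('N')+0=3+0=3
L[11]='N': occ=1, LF[11]=C('N')+1=3+1=4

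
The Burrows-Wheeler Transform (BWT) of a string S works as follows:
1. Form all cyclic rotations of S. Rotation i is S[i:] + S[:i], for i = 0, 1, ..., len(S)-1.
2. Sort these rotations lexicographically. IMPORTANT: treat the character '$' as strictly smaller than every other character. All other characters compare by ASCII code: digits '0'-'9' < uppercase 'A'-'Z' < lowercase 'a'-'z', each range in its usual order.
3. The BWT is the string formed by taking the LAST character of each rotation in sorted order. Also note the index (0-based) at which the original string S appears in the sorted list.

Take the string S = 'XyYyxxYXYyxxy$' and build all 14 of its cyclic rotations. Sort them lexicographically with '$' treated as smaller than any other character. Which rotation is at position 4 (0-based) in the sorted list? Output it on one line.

All 14 rotations (rotation i = S[i:]+S[:i]):
  rot[0] = XyYyxxYXYyxxy$
  rot[1] = yYyxxYXYyxxy$X
  rot[2] = YyxxYXYyxxy$Xy
  rot[3] = yxxYXYyxxy$XyY
  rot[4] = xxYXYyxxy$XyYy
  rot[5] = xYXYyxxy$XyYyx
  rot[6] = YXYyxxy$XyYyxx
  rot[7] = XYyxxy$XyYyxxY
  rot[8] = Yyxxy$XyYyxxYX
  rot[9] = yxxy$XyYyxxYXY
  rot[10] = xxy$XyYyxxYXYy
  rot[11] = xy$XyYyxxYXYyx
  rot[12] = y$XyYyxxYXYyxx
  rot[13] = $XyYyxxYXYyxxy
Sorted (with $ < everything):
  sorted[0] = $XyYyxxYXYyxxy
  sorted[1] = XYyxxy$XyYyxxY
  sorted[2] = XyYyxxYXYyxxy$
  sorted[3] = YXYyxxy$XyYyxx
  sorted[4] = YyxxYXYyxxy$Xy
  sorted[5] = Yyxxy$XyYyxxYX
  sorted[6] = xYXYyxxy$XyYyx
  sorted[7] = xxYXYyxxy$XyYy
  sorted[8] = xxy$XyYyxxYXYy
  sorted[9] = xy$XyYyxxYXYyx
  sorted[10] = y$XyYyxxYXYyxx
  sorted[11] = yYyxxYXYyxxy$X
  sorted[12] = yxxYXYyxxy$XyY
  sorted[13] = yxxy$XyYyxxYXY
sorted[4] = YyxxYXYyxxy$Xy

Answer: YyxxYXYyxxy$Xy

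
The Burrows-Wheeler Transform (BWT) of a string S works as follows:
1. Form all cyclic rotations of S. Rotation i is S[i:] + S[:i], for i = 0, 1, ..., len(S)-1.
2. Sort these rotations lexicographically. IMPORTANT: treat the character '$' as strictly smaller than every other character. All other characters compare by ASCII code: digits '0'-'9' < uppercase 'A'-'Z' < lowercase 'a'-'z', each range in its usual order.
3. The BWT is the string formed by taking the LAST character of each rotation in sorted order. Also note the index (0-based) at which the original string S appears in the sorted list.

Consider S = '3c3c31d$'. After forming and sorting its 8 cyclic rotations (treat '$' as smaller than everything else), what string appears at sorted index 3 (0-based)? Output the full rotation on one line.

All 8 rotations (rotation i = S[i:]+S[:i]):
  rot[0] = 3c3c31d$
  rot[1] = c3c31d$3
  rot[2] = 3c31d$3c
  rot[3] = c31d$3c3
  rot[4] = 31d$3c3c
  rot[5] = 1d$3c3c3
  rot[6] = d$3c3c31
  rot[7] = $3c3c31d
Sorted (with $ < everything):
  sorted[0] = $3c3c31d
  sorted[1] = 1d$3c3c3
  sorted[2] = 31d$3c3c
  sorted[3] = 3c31d$3c
  sorted[4] = 3c3c31d$
  sorted[5] = c31d$3c3
  sorted[6] = c3c31d$3
  sorted[7] = d$3c3c31
sorted[3] = 3c31d$3c

Answer: 3c31d$3c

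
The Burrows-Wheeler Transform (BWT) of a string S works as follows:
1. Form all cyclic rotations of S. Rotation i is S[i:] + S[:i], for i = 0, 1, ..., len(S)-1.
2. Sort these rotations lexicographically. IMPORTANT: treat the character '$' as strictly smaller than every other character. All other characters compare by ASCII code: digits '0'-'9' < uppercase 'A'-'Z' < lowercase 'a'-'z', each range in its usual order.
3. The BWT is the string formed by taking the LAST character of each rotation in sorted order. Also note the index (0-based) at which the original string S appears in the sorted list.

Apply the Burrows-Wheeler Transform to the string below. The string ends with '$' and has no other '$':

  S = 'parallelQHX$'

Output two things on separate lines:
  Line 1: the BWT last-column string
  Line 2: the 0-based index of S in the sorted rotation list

Answer: XQlHrplela$a
10

Derivation:
All 12 rotations (rotation i = S[i:]+S[:i]):
  rot[0] = parallelQHX$
  rot[1] = arallelQHX$p
  rot[2] = rallelQHX$pa
  rot[3] = allelQHX$par
  rot[4] = llelQHX$para
  rot[5] = lelQHX$paral
  rot[6] = elQHX$parall
  rot[7] = lQHX$paralle
  rot[8] = QHX$parallel
  rot[9] = HX$parallelQ
  rot[10] = X$parallelQH
  rot[11] = $parallelQHX
Sorted (with $ < everything):
  sorted[0] = $parallelQHX  (last char: 'X')
  sorted[1] = HX$parallelQ  (last char: 'Q')
  sorted[2] = QHX$parallel  (last char: 'l')
  sorted[3] = X$parallelQH  (last char: 'H')
  sorted[4] = allelQHX$par  (last char: 'r')
  sorted[5] = arallelQHX$p  (last char: 'p')
  sorted[6] = elQHX$parall  (last char: 'l')
  sorted[7] = lQHX$paralle  (last char: 'e')
  sorted[8] = lelQHX$paral  (last char: 'l')
  sorted[9] = llelQHX$para  (last char: 'a')
  sorted[10] = parallelQHX$  (last char: '$')
  sorted[11] = rallelQHX$pa  (last char: 'a')
Last column: XQlHrplela$a
Original string S is at sorted index 10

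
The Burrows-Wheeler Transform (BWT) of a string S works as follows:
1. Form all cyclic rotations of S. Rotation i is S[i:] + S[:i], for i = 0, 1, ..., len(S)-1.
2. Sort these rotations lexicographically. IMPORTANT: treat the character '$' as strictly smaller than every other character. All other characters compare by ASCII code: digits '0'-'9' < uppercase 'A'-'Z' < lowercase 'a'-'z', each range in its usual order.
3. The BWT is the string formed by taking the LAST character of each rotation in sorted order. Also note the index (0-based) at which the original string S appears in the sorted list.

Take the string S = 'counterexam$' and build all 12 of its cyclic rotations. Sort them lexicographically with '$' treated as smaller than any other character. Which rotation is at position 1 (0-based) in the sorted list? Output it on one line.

Answer: am$counterex

Derivation:
All 12 rotations (rotation i = S[i:]+S[:i]):
  rot[0] = counterexam$
  rot[1] = ounterexam$c
  rot[2] = unterexam$co
  rot[3] = nterexam$cou
  rot[4] = terexam$coun
  rot[5] = erexam$count
  rot[6] = rexam$counte
  rot[7] = exam$counter
  rot[8] = xam$countere
  rot[9] = am$counterex
  rot[10] = m$counterexa
  rot[11] = $counterexam
Sorted (with $ < everything):
  sorted[0] = $counterexam
  sorted[1] = am$counterex
  sorted[2] = counterexam$
  sorted[3] = erexam$count
  sorted[4] = exam$counter
  sorted[5] = m$counterexa
  sorted[6] = nterexam$cou
  sorted[7] = ounterexam$c
  sorted[8] = rexam$counte
  sorted[9] = terexam$coun
  sorted[10] = unterexam$co
  sorted[11] = xam$countere
sorted[1] = am$counterex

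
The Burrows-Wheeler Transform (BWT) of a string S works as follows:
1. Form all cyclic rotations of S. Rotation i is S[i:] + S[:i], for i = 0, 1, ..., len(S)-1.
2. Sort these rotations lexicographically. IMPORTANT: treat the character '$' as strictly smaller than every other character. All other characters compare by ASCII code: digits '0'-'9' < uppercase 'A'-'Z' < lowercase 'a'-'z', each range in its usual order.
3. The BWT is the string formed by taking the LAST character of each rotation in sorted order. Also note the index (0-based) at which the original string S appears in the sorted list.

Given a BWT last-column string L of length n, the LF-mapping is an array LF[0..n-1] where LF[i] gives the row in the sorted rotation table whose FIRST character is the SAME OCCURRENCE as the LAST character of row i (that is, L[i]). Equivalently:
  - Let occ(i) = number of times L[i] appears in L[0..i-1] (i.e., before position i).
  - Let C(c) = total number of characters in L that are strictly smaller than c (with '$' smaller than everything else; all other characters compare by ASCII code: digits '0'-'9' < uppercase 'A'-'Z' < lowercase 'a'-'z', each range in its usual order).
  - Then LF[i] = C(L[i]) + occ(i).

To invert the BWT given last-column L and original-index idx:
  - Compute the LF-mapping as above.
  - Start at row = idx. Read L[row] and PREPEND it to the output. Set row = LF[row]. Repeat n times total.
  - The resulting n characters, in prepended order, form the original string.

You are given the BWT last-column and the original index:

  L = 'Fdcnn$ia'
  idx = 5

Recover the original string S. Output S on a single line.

LF mapping: 1 4 3 6 7 0 5 2
Walk LF starting at row 5, prepending L[row]:
  step 1: row=5, L[5]='$', prepend. Next row=LF[5]=0
  step 2: row=0, L[0]='F', prepend. Next row=LF[0]=1
  step 3: row=1, L[1]='d', prepend. Next row=LF[1]=4
  step 4: row=4, L[4]='n', prepend. Next row=LF[4]=7
  step 5: row=7, L[7]='a', prepend. Next row=LF[7]=2
  step 6: row=2, L[2]='c', prepend. Next row=LF[2]=3
  step 7: row=3, L[3]='n', prepend. Next row=LF[3]=6
  step 8: row=6, L[6]='i', prepend. Next row=LF[6]=5
Reversed output: incandF$

Answer: incandF$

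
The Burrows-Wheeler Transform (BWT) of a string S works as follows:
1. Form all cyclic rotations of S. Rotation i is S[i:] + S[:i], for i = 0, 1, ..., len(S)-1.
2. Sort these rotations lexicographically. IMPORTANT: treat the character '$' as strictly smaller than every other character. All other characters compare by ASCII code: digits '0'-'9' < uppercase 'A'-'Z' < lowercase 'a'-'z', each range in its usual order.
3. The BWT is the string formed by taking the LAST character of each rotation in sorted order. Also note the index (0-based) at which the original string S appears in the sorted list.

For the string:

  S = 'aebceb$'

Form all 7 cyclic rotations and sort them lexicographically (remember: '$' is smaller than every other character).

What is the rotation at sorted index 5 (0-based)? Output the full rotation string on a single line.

All 7 rotations (rotation i = S[i:]+S[:i]):
  rot[0] = aebceb$
  rot[1] = ebceb$a
  rot[2] = bceb$ae
  rot[3] = ceb$aeb
  rot[4] = eb$aebc
  rot[5] = b$aebce
  rot[6] = $aebceb
Sorted (with $ < everything):
  sorted[0] = $aebceb
  sorted[1] = aebceb$
  sorted[2] = b$aebce
  sorted[3] = bceb$ae
  sorted[4] = ceb$aeb
  sorted[5] = eb$aebc
  sorted[6] = ebceb$a
sorted[5] = eb$aebc

Answer: eb$aebc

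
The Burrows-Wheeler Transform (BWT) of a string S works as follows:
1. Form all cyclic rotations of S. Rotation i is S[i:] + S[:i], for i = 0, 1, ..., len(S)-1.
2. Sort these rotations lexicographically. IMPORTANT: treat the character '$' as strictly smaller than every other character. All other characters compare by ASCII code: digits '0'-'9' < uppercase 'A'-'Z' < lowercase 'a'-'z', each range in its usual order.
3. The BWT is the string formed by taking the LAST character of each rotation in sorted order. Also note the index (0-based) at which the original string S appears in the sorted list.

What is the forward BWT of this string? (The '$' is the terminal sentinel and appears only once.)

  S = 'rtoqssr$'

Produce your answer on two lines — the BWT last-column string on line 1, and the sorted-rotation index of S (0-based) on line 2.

Answer: rtos$sqr
4

Derivation:
All 8 rotations (rotation i = S[i:]+S[:i]):
  rot[0] = rtoqssr$
  rot[1] = toqssr$r
  rot[2] = oqssr$rt
  rot[3] = qssr$rto
  rot[4] = ssr$rtoq
  rot[5] = sr$rtoqs
  rot[6] = r$rtoqss
  rot[7] = $rtoqssr
Sorted (with $ < everything):
  sorted[0] = $rtoqssr  (last char: 'r')
  sorted[1] = oqssr$rt  (last char: 't')
  sorted[2] = qssr$rto  (last char: 'o')
  sorted[3] = r$rtoqss  (last char: 's')
  sorted[4] = rtoqssr$  (last char: '$')
  sorted[5] = sr$rtoqs  (last char: 's')
  sorted[6] = ssr$rtoq  (last char: 'q')
  sorted[7] = toqssr$r  (last char: 'r')
Last column: rtos$sqr
Original string S is at sorted index 4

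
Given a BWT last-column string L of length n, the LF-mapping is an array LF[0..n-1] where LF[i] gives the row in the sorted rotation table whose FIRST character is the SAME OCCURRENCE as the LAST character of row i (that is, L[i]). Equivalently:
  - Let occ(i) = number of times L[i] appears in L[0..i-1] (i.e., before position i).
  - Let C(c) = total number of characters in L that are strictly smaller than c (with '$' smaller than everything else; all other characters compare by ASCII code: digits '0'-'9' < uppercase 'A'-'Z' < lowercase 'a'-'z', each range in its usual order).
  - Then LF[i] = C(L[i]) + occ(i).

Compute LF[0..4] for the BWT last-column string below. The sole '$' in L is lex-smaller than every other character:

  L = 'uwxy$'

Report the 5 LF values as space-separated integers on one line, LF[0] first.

Answer: 1 2 3 4 0

Derivation:
Char counts: '$':1, 'u':1, 'w':1, 'x':1, 'y':1
C (first-col start): C('$')=0, C('u')=1, C('w')=2, C('x')=3, C('y')=4
L[0]='u': occ=0, LF[0]=C('u')+0=1+0=1
L[1]='w': occ=0, LF[1]=C('w')+0=2+0=2
L[2]='x': occ=0, LF[2]=C('x')+0=3+0=3
L[3]='y': occ=0, LF[3]=C('y')+0=4+0=4
L[4]='$': occ=0, LF[4]=C('$')+0=0+0=0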